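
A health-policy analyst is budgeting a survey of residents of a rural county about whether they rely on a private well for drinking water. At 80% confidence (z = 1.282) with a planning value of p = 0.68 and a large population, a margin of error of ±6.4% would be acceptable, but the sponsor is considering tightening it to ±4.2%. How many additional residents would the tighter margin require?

At ±6.4%: n = 1.282² × 0.2176 / 0.064² ≈ 87.31 → 88.
At ±4.2%: n = 1.282² × 0.2176 / 0.042² ≈ 202.74 → 203.
Additional respondents: 203 − 88 = 115.

115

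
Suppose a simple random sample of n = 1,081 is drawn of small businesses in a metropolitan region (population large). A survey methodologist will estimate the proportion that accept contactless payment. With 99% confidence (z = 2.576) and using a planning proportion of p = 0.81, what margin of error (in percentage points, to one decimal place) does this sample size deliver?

3.1

SE(p̂) = √[p(1−p)/n] = √[0.1539/1081] = 0.01193.
E = z × SE = 2.576 × 0.01193 = 0.03074, or 3.1 percentage points.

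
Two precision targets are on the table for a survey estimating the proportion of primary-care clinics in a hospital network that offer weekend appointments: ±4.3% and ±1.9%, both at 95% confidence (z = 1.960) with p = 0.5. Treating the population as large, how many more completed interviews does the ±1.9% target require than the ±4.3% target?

At ±4.3%: n = 1.960² × 0.2500 / 0.043² ≈ 519.42 → 520.
At ±1.9%: n = 1.960² × 0.2500 / 0.019² ≈ 2660.39 → 2661.
Additional respondents: 2661 − 520 = 2141.

2141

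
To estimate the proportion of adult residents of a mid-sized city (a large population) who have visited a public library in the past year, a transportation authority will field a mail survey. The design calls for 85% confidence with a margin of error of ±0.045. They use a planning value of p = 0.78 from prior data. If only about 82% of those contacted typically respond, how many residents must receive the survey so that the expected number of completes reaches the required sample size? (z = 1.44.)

Completed interviews needed: n₀ = 1.44² × 0.1716 / 0.045² ≈ 175.72 → 176.
At an 82% response rate, contacts needed = 176 / 0.82 ≈ 214.63 → 215.

215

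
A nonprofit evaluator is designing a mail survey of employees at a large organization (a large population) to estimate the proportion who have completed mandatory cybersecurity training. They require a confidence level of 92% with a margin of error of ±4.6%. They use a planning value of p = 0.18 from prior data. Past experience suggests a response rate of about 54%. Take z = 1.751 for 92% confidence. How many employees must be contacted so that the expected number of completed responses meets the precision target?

397

Completed interviews needed: n₀ = 1.751² × 0.1476 / 0.046² ≈ 213.87 → 214.
At a 54% response rate, contacts needed = 214 / 0.54 ≈ 396.30 → 397.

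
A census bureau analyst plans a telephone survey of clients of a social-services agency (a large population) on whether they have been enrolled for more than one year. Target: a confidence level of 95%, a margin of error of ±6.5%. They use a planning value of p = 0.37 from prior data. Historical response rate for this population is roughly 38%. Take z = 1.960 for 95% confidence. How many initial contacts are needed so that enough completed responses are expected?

558

Completed interviews needed: n₀ = 1.960² × 0.2331 / 0.065² ≈ 211.95 → 212.
At a 38% response rate, contacts needed = 212 / 0.38 ≈ 557.89 → 558.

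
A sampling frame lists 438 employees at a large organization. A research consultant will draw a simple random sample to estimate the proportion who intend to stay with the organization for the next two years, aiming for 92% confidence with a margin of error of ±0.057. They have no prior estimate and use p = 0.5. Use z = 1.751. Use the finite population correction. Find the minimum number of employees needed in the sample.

154

Unadjusted: n₀ = 1.751² × 0.50 × 0.50 / 0.057² ≈ 235.92, so n₀ = 236.
Finite population correction with N = 438: n = n₀ / (1 + (n₀−1)/N) = 236 / (1 + 235/438) = 236 / 1.5365 ≈ 153.59.
Rounding up, n = 154.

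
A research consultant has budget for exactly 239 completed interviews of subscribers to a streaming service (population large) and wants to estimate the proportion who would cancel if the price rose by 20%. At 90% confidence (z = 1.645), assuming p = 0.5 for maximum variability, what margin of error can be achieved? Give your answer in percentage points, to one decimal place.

5.3

SE(p̂) = √[p(1−p)/n] = √[0.2500/239] = 0.03234.
E = z × SE = 1.645 × 0.03234 = 0.05320, or 5.3 percentage points.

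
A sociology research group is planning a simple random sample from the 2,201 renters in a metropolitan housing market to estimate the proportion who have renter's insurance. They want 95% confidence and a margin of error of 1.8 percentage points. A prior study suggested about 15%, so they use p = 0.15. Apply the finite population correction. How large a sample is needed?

For 95% confidence, z = 1.96.
Unadjusted: n₀ = 1.96² × 0.15 × 0.85 / 0.018² ≈ 1511.74, so n₀ = 1512.
Finite population correction with N = 2,201: n = n₀ / (1 + (n₀−1)/N) = 1512 / (1 + 1511/2201) = 1512 / 1.6865 ≈ 896.53.
Rounding up, n = 897.

897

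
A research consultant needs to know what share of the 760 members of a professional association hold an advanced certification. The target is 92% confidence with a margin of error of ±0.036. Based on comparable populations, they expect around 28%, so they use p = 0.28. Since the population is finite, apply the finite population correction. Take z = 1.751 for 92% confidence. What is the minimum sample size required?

Unadjusted: n₀ = 1.751² × 0.28 × 0.72 / 0.036² ≈ 476.93, so n₀ = 477.
Finite population correction with N = 760: n = n₀ / (1 + (n₀−1)/N) = 477 / (1 + 476/760) = 477 / 1.6263 ≈ 293.30.
Rounding up, n = 294.

294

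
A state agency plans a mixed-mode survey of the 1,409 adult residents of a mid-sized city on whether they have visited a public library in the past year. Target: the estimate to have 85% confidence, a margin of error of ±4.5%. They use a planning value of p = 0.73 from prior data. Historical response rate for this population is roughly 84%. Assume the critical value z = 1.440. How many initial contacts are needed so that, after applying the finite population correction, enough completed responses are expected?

Completed interviews needed (unadjusted): n₀ = 1.440² × 0.1971 / 0.045² ≈ 201.83 → 202.
FPC for N = 1,409: n = 202 / (1 + 201/1409) = 202 / 1.1427 ≈ 176.78 → 177.
At an 84% response rate, contacts needed = 177 / 0.84 ≈ 210.71 → 211.

211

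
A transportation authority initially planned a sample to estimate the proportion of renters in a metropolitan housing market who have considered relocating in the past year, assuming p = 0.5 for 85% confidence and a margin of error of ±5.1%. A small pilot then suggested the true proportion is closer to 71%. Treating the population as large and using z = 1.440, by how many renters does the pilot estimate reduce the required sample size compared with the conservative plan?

Conservative (p = 0.5): n = 1.440² × 0.25 / 0.051² ≈ 199.31 → 200.
Using p = 0.71: p(1−p) = 0.2059, so n = 1.440² × 0.2059 / 0.051² ≈ 164.15 → 165.
Reduction: 200 − 165 = 35.

35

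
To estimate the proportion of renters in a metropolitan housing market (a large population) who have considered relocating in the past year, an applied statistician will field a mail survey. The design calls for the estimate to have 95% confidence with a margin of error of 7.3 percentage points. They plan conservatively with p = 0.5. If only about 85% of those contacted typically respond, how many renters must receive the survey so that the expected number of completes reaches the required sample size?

213

For 95% confidence, z = 1.960.
Completed interviews needed: n₀ = 1.960² × 0.2500 / 0.073² ≈ 180.22 → 181.
At an 85% response rate, contacts needed = 181 / 0.85 ≈ 212.94 → 213.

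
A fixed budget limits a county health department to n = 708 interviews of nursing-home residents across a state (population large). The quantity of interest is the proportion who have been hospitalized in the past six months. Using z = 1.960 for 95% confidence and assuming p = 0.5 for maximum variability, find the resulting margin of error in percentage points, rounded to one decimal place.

SE(p̂) = √[p(1−p)/n] = √[0.2500/708] = 0.01879.
E = z × SE = 1.960 × 0.01879 = 0.03683, or 3.7 percentage points.

3.7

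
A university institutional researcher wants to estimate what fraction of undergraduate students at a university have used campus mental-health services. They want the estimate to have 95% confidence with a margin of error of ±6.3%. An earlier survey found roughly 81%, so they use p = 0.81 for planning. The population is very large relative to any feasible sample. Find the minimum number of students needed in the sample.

For 95% confidence, z = 1.96.
With p = 0.81, p(1−p) = 0.1539.
n = z²·p(1−p)/E² = 1.96² × 0.1539 / 0.063² = 3.8416 × 0.1539 / 0.003969 ≈ 148.96.
Rounding up gives n = 149.

149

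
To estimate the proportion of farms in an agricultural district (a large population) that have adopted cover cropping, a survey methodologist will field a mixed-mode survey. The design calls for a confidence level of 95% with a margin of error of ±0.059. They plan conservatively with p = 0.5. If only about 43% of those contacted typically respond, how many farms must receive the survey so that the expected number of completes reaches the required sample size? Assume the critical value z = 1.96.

642

Completed interviews needed: n₀ = 1.96² × 0.2500 / 0.059² ≈ 275.90 → 276.
At a 43% response rate, contacts needed = 276 / 0.43 ≈ 641.86 → 642.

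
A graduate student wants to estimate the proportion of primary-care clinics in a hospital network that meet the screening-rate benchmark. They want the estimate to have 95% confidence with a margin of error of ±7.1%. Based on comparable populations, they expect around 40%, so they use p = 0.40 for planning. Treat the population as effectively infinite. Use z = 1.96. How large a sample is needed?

183

With p = 0.40, p(1−p) = 0.2400.
n = z²·p(1−p)/E² = 1.96² × 0.2400 / 0.071² = 3.8416 × 0.2400 / 0.005041 ≈ 182.90.
Rounding up gives n = 183.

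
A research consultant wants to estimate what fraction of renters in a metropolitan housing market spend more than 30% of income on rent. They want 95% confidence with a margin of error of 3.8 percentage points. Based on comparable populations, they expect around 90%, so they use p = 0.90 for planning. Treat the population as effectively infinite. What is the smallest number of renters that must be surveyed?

For 95% confidence, z = 1.960.
With p = 0.90, p(1−p) = 0.0900.
n = z²·p(1−p)/E² = 1.960² × 0.0900 / 0.038² = 3.8416 × 0.0900 / 0.001444 ≈ 239.43.
Rounding up gives n = 240.

240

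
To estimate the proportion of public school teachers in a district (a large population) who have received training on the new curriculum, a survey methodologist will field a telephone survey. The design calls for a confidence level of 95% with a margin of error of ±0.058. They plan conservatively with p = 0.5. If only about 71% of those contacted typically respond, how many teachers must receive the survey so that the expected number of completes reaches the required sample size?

For 95% confidence, z = 1.960.
Completed interviews needed: n₀ = 1.960² × 0.2500 / 0.058² ≈ 285.49 → 286.
At a 71% response rate, contacts needed = 286 / 0.71 ≈ 402.82 → 403.

403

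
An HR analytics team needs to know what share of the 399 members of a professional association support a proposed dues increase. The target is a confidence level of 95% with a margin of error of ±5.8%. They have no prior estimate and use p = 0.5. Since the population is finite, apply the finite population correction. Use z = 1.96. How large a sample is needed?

Unadjusted: n₀ = 1.96² × 0.50 × 0.50 / 0.058² ≈ 285.49, so n₀ = 286.
Finite population correction with N = 399: n = n₀ / (1 + (n₀−1)/N) = 286 / (1 + 285/399) = 286 / 1.7143 ≈ 166.83.
Rounding up, n = 167.

167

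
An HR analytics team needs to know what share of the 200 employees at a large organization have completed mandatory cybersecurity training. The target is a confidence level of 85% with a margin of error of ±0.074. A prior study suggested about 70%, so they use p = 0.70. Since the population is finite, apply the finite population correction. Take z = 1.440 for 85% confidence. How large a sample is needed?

58

Unadjusted: n₀ = 1.440² × 0.70 × 0.30 / 0.074² ≈ 79.52, so n₀ = 80.
Finite population correction with N = 200: n = n₀ / (1 + (n₀−1)/N) = 80 / (1 + 79/200) = 80 / 1.3950 ≈ 57.35.
Rounding up, n = 58.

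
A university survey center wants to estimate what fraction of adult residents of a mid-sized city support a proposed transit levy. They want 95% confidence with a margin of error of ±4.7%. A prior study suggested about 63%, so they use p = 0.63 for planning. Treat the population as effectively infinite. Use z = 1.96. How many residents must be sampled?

With p = 0.63, p(1−p) = 0.2331.
n = z²·p(1−p)/E² = 1.96² × 0.2331 / 0.047² = 3.8416 × 0.2331 / 0.002209 ≈ 405.38.
Rounding up gives n = 406.

406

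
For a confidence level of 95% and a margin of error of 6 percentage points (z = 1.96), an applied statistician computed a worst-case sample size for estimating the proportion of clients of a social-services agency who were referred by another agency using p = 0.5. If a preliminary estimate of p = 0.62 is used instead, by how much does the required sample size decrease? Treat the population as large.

15

Conservative (p = 0.5): n = 1.96² × 0.25 / 0.060² ≈ 266.78 → 267.
Using p = 0.62: p(1−p) = 0.2356, so n = 1.96² × 0.2356 / 0.060² ≈ 251.41 → 252.
Reduction: 267 − 252 = 15.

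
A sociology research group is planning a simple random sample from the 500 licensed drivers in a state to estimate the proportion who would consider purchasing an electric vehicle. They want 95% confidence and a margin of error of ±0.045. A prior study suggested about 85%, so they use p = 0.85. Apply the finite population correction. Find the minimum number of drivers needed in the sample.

For 95% confidence, z = 1.96.
Unadjusted: n₀ = 1.96² × 0.85 × 0.15 / 0.045² ≈ 241.88, so n₀ = 242.
Finite population correction with N = 500: n = n₀ / (1 + (n₀−1)/N) = 242 / (1 + 241/500) = 242 / 1.4820 ≈ 163.29.
Rounding up, n = 164.

164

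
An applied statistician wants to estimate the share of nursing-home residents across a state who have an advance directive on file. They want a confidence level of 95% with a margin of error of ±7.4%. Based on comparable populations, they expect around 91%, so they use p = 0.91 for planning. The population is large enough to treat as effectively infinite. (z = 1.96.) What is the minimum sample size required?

With p = 0.91, p(1−p) = 0.0819.
n = z²·p(1−p)/E² = 1.96² × 0.0819 / 0.074² = 3.8416 × 0.0819 / 0.005476 ≈ 57.46.
Rounding up gives n = 58.

58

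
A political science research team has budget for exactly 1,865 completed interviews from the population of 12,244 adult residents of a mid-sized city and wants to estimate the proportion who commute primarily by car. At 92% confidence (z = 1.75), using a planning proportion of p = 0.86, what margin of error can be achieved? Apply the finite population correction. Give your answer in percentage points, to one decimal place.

1.3

Finite-population factor: (N−n)/(N−1) = (12244−1865)/(12244−1) = 0.8477.
SE(p̂) = √[p(1−p)/n · (N−n)/(N−1)] = √[0.1204/1865 × 0.8477] = 0.00740.
E = z × SE = 1.75 × 0.00740 = 0.01295 ≈ 1.3 percentage points.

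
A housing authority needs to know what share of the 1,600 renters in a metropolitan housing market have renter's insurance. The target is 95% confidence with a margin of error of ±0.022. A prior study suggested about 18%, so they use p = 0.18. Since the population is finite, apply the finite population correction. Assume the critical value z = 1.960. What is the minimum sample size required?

Unadjusted: n₀ = 1.960² × 0.18 × 0.82 / 0.022² ≈ 1171.53, so n₀ = 1172.
Finite population correction with N = 1,600: n = n₀ / (1 + (n₀−1)/N) = 1172 / (1 + 1171/1600) = 1172 / 1.7319 ≈ 676.72.
Rounding up, n = 677.

677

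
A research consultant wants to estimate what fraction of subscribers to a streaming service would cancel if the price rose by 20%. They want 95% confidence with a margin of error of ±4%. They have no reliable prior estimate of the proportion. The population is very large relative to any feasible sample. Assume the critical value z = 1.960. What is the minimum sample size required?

With no prior estimate, use p = 0.5, giving p(1−p) = 0.25.
n = z²·p(1−p)/E² = 1.960² × 0.2500 / 0.040² = 3.8416 × 0.2500 / 0.001600 ≈ 600.25.
Rounding up gives n = 601.

601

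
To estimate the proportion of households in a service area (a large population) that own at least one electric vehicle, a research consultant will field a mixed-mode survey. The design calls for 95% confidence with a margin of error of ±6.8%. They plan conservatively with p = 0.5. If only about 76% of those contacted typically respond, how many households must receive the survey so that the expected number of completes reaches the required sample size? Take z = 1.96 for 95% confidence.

274

Completed interviews needed: n₀ = 1.96² × 0.2500 / 0.068² ≈ 207.70 → 208.
At a 76% response rate, contacts needed = 208 / 0.76 ≈ 273.68 → 274.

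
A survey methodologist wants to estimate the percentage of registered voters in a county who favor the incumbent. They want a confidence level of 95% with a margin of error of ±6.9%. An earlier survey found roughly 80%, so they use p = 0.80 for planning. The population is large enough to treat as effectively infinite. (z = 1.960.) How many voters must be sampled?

130

With p = 0.80, p(1−p) = 0.1600.
n = z²·p(1−p)/E² = 1.960² × 0.1600 / 0.069² = 3.8416 × 0.1600 / 0.004761 ≈ 129.10.
Rounding up gives n = 130.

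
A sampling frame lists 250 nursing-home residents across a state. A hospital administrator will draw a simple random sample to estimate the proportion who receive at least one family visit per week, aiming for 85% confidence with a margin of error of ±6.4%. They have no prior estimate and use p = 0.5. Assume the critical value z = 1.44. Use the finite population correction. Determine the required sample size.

Unadjusted: n₀ = 1.44² × 0.50 × 0.50 / 0.064² ≈ 126.56, so n₀ = 127.
Finite population correction with N = 250: n = n₀ / (1 + (n₀−1)/N) = 127 / (1 + 126/250) = 127 / 1.5040 ≈ 84.44.
Rounding up, n = 85.

85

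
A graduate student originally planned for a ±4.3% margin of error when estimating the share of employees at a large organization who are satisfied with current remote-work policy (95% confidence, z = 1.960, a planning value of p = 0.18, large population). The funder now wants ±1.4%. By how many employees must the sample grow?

2586

At ±4.3%: n = 1.960² × 0.1476 / 0.043² ≈ 306.66 → 307.
At ±1.4%: n = 1.960² × 0.1476 / 0.014² ≈ 2892.96 → 2893.
Additional respondents: 2893 − 307 = 2586.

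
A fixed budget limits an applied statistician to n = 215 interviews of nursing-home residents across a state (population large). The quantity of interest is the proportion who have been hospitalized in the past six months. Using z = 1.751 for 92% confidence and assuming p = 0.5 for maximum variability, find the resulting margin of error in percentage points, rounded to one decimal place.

6.0

SE(p̂) = √[p(1−p)/n] = √[0.2500/215] = 0.03410.
E = z × SE = 1.751 × 0.03410 = 0.05971, or 6.0 percentage points.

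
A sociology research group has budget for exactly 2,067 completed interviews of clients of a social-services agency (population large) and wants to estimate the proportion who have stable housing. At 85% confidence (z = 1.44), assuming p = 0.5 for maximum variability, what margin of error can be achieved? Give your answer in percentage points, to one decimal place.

SE(p̂) = √[p(1−p)/n] = √[0.2500/2067] = 0.01100.
E = z × SE = 1.44 × 0.01100 = 0.01584, or 1.6 percentage points.

1.6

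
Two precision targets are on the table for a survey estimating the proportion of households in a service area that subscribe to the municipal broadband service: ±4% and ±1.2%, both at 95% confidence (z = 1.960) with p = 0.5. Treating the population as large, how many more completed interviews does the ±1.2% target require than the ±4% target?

6069

At ±4%: n = 1.960² × 0.2500 / 0.040² ≈ 600.25 → 601.
At ±1.2%: n = 1.960² × 0.2500 / 0.012² ≈ 6669.44 → 6670.
Additional respondents: 6670 − 601 = 6069.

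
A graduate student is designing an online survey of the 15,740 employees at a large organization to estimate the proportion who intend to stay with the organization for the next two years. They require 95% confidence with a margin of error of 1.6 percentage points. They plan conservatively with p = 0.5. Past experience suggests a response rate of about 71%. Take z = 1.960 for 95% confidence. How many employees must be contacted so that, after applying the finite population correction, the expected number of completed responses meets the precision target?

4268

Completed interviews needed (unadjusted): n₀ = 1.960² × 0.2500 / 0.016² ≈ 3751.56 → 3752.
FPC for N = 15,740: n = 3752 / (1 + 3751/15740) = 3752 / 1.2383 ≈ 3029.94 → 3030.
At a 71% response rate, contacts needed = 3030 / 0.71 ≈ 4267.61 → 4268.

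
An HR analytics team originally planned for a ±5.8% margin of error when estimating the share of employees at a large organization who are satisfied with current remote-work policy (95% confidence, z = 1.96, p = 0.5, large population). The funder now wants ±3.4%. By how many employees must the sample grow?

545

At ±5.8%: n = 1.96² × 0.2500 / 0.058² ≈ 285.49 → 286.
At ±3.4%: n = 1.96² × 0.2500 / 0.034² ≈ 830.80 → 831.
Additional respondents: 831 − 286 = 545.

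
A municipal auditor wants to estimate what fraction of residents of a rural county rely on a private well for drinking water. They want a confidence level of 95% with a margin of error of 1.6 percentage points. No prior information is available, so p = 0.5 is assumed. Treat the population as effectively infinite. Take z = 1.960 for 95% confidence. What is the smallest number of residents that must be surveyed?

With p = 0.5, p(1−p) = 0.25.
n = z²·p(1−p)/E² = 1.960² × 0.2500 / 0.016² = 3.8416 × 0.2500 / 0.000256 ≈ 3751.56.
Rounding up gives n = 3752.

3752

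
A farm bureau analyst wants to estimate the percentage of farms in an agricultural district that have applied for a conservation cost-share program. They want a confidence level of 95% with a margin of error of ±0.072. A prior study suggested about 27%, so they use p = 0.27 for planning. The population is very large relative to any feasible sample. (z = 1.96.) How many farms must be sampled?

147

With p = 0.27, p(1−p) = 0.1971.
n = z²·p(1−p)/E² = 1.96² × 0.1971 / 0.072² = 3.8416 × 0.1971 / 0.005184 ≈ 146.06.
Rounding up gives n = 147.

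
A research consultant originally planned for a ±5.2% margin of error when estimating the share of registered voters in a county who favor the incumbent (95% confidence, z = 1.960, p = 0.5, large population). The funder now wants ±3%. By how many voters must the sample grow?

712

At ±5.2%: n = 1.960² × 0.2500 / 0.052² ≈ 355.18 → 356.
At ±3%: n = 1.960² × 0.2500 / 0.030² ≈ 1067.11 → 1068.
Additional respondents: 1068 − 356 = 712.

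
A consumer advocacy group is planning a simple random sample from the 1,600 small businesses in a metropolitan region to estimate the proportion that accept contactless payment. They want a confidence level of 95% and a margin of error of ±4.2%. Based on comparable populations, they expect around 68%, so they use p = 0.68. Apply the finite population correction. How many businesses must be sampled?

366

For 95% confidence, z = 1.96.
Unadjusted: n₀ = 1.96² × 0.68 × 0.32 / 0.042² ≈ 473.88, so n₀ = 474.
Finite population correction with N = 1,600: n = n₀ / (1 + (n₀−1)/N) = 474 / (1 + 473/1600) = 474 / 1.2956 ≈ 365.85.
Rounding up, n = 366.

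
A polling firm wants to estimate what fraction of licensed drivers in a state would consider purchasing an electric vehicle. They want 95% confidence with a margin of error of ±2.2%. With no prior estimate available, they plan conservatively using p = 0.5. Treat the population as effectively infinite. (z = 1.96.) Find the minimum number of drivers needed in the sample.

With p = 0.5, p(1−p) = 0.25.
n = z²·p(1−p)/E² = 1.96² × 0.2500 / 0.022² = 3.8416 × 0.2500 / 0.000484 ≈ 1984.30.
Rounding up gives n = 1985.

1985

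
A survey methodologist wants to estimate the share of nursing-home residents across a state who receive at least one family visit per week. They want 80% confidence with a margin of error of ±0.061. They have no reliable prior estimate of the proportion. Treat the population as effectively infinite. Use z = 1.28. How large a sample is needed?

111

With no prior estimate, use p = 0.5, giving p(1−p) = 0.25.
n = z²·p(1−p)/E² = 1.28² × 0.2500 / 0.061² = 1.6384 × 0.2500 / 0.003721 ≈ 110.08.
Rounding up gives n = 111.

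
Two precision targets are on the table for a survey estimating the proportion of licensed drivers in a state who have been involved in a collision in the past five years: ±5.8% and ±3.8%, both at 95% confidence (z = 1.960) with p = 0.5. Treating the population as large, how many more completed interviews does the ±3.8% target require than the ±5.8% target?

At ±5.8%: n = 1.960² × 0.2500 / 0.058² ≈ 285.49 → 286.
At ±3.8%: n = 1.960² × 0.2500 / 0.038² ≈ 665.10 → 666.
Additional respondents: 666 − 286 = 380.

380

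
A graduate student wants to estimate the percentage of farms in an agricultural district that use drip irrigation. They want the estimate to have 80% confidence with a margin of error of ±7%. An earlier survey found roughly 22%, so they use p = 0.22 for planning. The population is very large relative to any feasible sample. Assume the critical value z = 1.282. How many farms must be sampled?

58

With p = 0.22, p(1−p) = 0.1716.
n = z²·p(1−p)/E² = 1.282² × 0.1716 / 0.070² = 1.6435 × 0.1716 / 0.004900 ≈ 57.56.
Rounding up gives n = 58.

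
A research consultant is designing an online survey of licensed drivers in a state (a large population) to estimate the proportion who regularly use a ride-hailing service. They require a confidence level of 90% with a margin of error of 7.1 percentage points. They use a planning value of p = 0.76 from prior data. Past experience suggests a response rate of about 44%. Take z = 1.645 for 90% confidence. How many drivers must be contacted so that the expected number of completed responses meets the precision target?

223

Completed interviews needed: n₀ = 1.645² × 0.1824 / 0.071² ≈ 97.91 → 98.
At a 44% response rate, contacts needed = 98 / 0.44 ≈ 222.73 → 223.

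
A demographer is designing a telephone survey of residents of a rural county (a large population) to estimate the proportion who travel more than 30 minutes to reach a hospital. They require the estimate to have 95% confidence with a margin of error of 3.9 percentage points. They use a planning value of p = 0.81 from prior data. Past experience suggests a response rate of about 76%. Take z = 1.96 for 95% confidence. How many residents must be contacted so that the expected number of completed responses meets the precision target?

512

Completed interviews needed: n₀ = 1.96² × 0.1539 / 0.039² ≈ 388.71 → 389.
At a 76% response rate, contacts needed = 389 / 0.76 ≈ 511.84 → 512.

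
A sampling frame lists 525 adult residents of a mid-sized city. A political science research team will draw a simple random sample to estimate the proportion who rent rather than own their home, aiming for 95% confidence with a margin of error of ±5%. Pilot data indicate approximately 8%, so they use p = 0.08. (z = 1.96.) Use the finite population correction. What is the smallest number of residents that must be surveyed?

Unadjusted: n₀ = 1.96² × 0.08 × 0.92 / 0.050² ≈ 113.10, so n₀ = 114.
Finite population correction with N = 525: n = n₀ / (1 + (n₀−1)/N) = 114 / (1 + 113/525) = 114 / 1.2152 ≈ 93.81.
Rounding up, n = 94.

94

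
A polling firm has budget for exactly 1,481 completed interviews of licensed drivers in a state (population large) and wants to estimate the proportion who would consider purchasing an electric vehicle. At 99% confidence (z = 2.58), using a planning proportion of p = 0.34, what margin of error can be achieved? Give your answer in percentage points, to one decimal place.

3.2

SE(p̂) = √[p(1−p)/n] = √[0.2244/1481] = 0.01231.
E = z × SE = 2.58 × 0.01231 = 0.03176, or 3.2 percentage points.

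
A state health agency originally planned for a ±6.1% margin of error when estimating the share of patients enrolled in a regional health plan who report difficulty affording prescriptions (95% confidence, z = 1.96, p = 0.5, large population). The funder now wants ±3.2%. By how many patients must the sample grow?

679

At ±6.1%: n = 1.96² × 0.2500 / 0.061² ≈ 258.10 → 259.
At ±3.2%: n = 1.96² × 0.2500 / 0.032² ≈ 937.89 → 938.
Additional respondents: 938 − 259 = 679.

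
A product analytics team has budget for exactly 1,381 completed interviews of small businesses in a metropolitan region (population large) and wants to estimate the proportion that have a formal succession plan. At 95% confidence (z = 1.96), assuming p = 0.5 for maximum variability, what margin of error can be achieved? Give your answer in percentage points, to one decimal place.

SE(p̂) = √[p(1−p)/n] = √[0.2500/1381] = 0.01345.
E = z × SE = 1.96 × 0.01345 = 0.02637, or 2.6 percentage points.

2.6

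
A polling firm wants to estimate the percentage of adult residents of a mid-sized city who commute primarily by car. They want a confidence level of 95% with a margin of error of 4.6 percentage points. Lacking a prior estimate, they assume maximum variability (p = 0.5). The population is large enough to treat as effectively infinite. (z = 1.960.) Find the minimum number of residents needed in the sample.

454

With p = 0.5, p(1−p) = 0.25.
n = z²·p(1−p)/E² = 1.960² × 0.2500 / 0.046² = 3.8416 × 0.2500 / 0.002116 ≈ 453.88.
Rounding up gives n = 454.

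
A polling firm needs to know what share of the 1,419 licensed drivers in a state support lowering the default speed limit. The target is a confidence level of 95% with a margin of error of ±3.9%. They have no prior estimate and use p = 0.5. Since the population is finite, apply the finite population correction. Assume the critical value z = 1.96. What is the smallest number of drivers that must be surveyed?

Unadjusted: n₀ = 1.96² × 0.50 × 0.50 / 0.039² ≈ 631.43, so n₀ = 632.
Finite population correction with N = 1,419: n = n₀ / (1 + (n₀−1)/N) = 632 / (1 + 631/1419) = 632 / 1.4447 ≈ 437.47.
Rounding up, n = 438.

438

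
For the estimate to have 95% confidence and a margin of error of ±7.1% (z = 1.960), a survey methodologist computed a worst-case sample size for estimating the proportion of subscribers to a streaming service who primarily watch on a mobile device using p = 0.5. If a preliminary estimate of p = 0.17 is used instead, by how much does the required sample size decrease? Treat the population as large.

83

Conservative (p = 0.5): n = 1.960² × 0.25 / 0.071² ≈ 190.52 → 191.
Using p = 0.17: p(1−p) = 0.1411, so n = 1.960² × 0.1411 / 0.071² ≈ 107.53 → 108.
Reduction: 191 − 108 = 83.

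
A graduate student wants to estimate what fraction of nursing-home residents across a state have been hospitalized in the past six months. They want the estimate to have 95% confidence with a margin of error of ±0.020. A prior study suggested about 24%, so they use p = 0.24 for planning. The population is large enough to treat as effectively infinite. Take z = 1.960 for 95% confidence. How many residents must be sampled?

1752

With p = 0.24, p(1−p) = 0.1824.
n = z²·p(1−p)/E² = 1.960² × 0.1824 / 0.020² = 3.8416 × 0.1824 / 0.000400 ≈ 1751.77.
Rounding up gives n = 1752.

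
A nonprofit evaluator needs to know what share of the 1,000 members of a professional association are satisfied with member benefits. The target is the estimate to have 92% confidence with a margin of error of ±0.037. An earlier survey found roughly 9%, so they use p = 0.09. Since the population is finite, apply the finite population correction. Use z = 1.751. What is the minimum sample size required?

156

Unadjusted: n₀ = 1.751² × 0.09 × 0.91 / 0.037² ≈ 183.42, so n₀ = 184.
Finite population correction with N = 1,000: n = n₀ / (1 + (n₀−1)/N) = 184 / (1 + 183/1000) = 184 / 1.1830 ≈ 155.54.
Rounding up, n = 156.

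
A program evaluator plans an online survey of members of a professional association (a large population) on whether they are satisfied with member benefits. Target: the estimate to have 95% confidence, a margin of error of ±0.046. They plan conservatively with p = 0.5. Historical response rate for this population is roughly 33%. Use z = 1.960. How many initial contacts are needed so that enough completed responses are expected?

1376

Completed interviews needed: n₀ = 1.960² × 0.2500 / 0.046² ≈ 453.88 → 454.
At a 33% response rate, contacts needed = 454 / 0.33 ≈ 1375.76 → 1376.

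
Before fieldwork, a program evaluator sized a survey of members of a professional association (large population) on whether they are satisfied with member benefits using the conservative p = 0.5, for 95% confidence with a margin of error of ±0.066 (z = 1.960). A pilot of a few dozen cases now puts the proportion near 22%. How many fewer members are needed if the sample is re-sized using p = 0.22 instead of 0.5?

69

Conservative (p = 0.5): n = 1.960² × 0.25 / 0.066² ≈ 220.48 → 221.
Using p = 0.22: p(1−p) = 0.1716, so n = 1.960² × 0.1716 / 0.066² ≈ 151.34 → 152.
Reduction: 221 − 152 = 69.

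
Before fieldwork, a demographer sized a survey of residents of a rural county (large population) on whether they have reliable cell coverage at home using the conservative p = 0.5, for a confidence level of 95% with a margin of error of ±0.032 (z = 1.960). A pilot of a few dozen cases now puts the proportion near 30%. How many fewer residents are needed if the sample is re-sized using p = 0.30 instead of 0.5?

Conservative (p = 0.5): n = 1.960² × 0.25 / 0.032² ≈ 937.89 → 938.
Using p = 0.30: p(1−p) = 0.2100, so n = 1.960² × 0.2100 / 0.032² ≈ 787.83 → 788.
Reduction: 938 − 788 = 150.

150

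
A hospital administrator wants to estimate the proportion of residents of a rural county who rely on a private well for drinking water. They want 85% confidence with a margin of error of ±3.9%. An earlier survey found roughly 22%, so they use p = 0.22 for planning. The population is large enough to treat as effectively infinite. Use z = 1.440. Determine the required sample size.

234

With p = 0.22, p(1−p) = 0.1716.
n = z²·p(1−p)/E² = 1.440² × 0.1716 / 0.039² = 2.0736 × 0.1716 / 0.001521 ≈ 233.94.
Rounding up gives n = 234.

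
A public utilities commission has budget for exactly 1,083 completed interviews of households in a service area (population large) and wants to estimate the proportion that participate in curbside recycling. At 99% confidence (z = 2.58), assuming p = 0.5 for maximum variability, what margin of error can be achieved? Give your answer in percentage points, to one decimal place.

3.9

SE(p̂) = √[p(1−p)/n] = √[0.2500/1083] = 0.01519.
E = z × SE = 2.58 × 0.01519 = 0.03920, or 3.9 percentage points.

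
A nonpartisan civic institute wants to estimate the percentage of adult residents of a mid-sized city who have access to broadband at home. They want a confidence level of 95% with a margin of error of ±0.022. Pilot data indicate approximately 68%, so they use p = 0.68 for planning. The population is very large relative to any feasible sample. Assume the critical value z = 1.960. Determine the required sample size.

1728

With p = 0.68, p(1−p) = 0.2176.
n = z²·p(1−p)/E² = 1.960² × 0.2176 / 0.022² = 3.8416 × 0.2176 / 0.000484 ≈ 1727.13.
Rounding up gives n = 1728.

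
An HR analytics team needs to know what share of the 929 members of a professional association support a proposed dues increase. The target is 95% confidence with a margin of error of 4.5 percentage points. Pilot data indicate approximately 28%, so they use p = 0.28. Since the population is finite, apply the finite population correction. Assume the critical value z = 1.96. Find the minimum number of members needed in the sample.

Unadjusted: n₀ = 1.96² × 0.28 × 0.72 / 0.045² ≈ 382.45, so n₀ = 383.
Finite population correction with N = 929: n = n₀ / (1 + (n₀−1)/N) = 383 / (1 + 382/929) = 383 / 1.4112 ≈ 271.40.
Rounding up, n = 272.

272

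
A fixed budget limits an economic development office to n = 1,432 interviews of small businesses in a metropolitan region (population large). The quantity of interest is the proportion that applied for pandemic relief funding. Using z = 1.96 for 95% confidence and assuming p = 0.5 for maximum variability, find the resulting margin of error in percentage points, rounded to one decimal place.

SE(p̂) = √[p(1−p)/n] = √[0.2500/1432] = 0.01321.
E = z × SE = 1.96 × 0.01321 = 0.02590, or 2.6 percentage points.

2.6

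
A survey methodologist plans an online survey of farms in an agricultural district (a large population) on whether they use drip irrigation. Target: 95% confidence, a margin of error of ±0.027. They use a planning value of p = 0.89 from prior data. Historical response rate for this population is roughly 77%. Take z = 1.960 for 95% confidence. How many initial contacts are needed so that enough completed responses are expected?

671

Completed interviews needed: n₀ = 1.960² × 0.0979 / 0.027² ≈ 515.90 → 516.
At a 77% response rate, contacts needed = 516 / 0.77 ≈ 670.13 → 671.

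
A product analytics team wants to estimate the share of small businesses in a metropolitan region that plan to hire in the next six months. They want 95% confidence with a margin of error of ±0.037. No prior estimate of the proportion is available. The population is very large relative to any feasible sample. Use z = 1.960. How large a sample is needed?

702

With no prior estimate, use p = 0.5, giving p(1−p) = 0.25.
n = z²·p(1−p)/E² = 1.960² × 0.2500 / 0.037² = 3.8416 × 0.2500 / 0.001369 ≈ 701.53.
Rounding up gives n = 702.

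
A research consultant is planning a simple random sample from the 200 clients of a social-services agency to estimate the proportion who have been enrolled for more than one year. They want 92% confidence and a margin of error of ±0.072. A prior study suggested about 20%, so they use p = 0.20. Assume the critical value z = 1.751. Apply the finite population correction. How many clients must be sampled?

65

Unadjusted: n₀ = 1.751² × 0.20 × 0.80 / 0.072² ≈ 94.63, so n₀ = 95.
Finite population correction with N = 200: n = n₀ / (1 + (n₀−1)/N) = 95 / (1 + 94/200) = 95 / 1.4700 ≈ 64.63.
Rounding up, n = 65.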